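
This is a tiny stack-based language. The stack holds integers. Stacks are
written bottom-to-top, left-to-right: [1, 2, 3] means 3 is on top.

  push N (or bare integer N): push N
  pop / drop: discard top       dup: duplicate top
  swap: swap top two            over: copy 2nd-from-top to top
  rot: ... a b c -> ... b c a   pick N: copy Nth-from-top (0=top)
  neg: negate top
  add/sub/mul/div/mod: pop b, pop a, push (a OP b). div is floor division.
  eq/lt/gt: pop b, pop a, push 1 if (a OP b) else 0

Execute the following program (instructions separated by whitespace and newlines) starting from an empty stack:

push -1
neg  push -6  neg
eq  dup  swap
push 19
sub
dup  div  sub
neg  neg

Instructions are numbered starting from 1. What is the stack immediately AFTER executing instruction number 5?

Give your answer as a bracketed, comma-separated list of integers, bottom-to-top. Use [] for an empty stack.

Answer: [0]

Derivation:
Step 1 ('push -1'): [-1]
Step 2 ('neg'): [1]
Step 3 ('push -6'): [1, -6]
Step 4 ('neg'): [1, 6]
Step 5 ('eq'): [0]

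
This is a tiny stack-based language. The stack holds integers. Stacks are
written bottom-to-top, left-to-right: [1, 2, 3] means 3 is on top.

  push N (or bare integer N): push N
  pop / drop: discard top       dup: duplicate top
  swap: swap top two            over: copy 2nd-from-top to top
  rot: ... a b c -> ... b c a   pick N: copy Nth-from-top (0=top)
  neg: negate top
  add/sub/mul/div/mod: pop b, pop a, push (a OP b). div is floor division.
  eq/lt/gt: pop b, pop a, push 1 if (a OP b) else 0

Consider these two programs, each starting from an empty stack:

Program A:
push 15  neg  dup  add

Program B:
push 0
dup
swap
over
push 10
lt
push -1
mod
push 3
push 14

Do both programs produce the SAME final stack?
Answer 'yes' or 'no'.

Answer: no

Derivation:
Program A trace:
  After 'push 15': [15]
  After 'neg': [-15]
  After 'dup': [-15, -15]
  After 'add': [-30]
Program A final stack: [-30]

Program B trace:
  After 'push 0': [0]
  After 'dup': [0, 0]
  After 'swap': [0, 0]
  After 'over': [0, 0, 0]
  After 'push 10': [0, 0, 0, 10]
  After 'lt': [0, 0, 1]
  After 'push -1': [0, 0, 1, -1]
  After 'mod': [0, 0, 0]
  After 'push 3': [0, 0, 0, 3]
  After 'push 14': [0, 0, 0, 3, 14]
Program B final stack: [0, 0, 0, 3, 14]
Same: no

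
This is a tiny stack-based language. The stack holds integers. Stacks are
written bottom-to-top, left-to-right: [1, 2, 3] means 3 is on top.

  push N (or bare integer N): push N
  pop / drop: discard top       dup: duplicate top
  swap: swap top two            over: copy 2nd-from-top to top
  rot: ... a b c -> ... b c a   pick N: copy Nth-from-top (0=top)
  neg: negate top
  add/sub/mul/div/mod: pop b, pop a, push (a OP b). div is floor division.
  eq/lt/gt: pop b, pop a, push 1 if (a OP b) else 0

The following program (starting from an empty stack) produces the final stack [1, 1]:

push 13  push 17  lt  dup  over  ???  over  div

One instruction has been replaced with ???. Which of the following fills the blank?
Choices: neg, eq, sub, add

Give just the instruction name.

Answer: eq

Derivation:
Stack before ???: [1, 1, 1]
Stack after ???:  [1, 1]
Checking each choice:
  neg: produces [1, 1, -1]
  eq: MATCH
  sub: produces [1, 0]
  add: produces [1, 2]


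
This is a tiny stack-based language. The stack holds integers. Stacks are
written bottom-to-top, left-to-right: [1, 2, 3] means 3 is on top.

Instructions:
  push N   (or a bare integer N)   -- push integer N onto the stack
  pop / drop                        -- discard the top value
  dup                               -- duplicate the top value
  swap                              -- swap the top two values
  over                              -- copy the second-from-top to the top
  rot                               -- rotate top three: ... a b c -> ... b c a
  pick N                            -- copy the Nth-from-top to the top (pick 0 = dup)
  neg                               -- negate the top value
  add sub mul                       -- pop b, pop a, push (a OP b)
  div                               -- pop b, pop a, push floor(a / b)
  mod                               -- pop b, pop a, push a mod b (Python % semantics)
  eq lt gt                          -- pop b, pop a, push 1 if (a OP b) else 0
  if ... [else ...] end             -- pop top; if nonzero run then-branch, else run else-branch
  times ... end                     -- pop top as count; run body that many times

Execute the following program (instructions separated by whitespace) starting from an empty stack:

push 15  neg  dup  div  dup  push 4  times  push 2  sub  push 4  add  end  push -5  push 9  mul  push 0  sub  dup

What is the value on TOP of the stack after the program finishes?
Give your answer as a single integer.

Answer: -45

Derivation:
After 'push 15': [15]
After 'neg': [-15]
After 'dup': [-15, -15]
After 'div': [1]
After 'dup': [1, 1]
After 'push 4': [1, 1, 4]
After 'times': [1, 1]
After 'push 2': [1, 1, 2]
After 'sub': [1, -1]
After 'push 4': [1, -1, 4]
  ...
After 'push 2': [1, 7, 2]
After 'sub': [1, 5]
After 'push 4': [1, 5, 4]
After 'add': [1, 9]
After 'push -5': [1, 9, -5]
After 'push 9': [1, 9, -5, 9]
After 'mul': [1, 9, -45]
After 'push 0': [1, 9, -45, 0]
After 'sub': [1, 9, -45]
After 'dup': [1, 9, -45, -45]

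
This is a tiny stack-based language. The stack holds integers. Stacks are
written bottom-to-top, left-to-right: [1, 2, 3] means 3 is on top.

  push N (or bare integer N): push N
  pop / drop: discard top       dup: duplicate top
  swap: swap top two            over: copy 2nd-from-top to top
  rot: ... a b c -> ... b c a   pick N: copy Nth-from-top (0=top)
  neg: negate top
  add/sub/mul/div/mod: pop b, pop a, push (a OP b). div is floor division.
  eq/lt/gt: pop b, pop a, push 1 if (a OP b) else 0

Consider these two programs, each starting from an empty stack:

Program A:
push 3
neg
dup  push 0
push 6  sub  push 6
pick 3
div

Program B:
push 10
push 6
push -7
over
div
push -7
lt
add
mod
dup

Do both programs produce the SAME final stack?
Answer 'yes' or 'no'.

Answer: no

Derivation:
Program A trace:
  After 'push 3': [3]
  After 'neg': [-3]
  After 'dup': [-3, -3]
  After 'push 0': [-3, -3, 0]
  After 'push 6': [-3, -3, 0, 6]
  After 'sub': [-3, -3, -6]
  After 'push 6': [-3, -3, -6, 6]
  After 'pick 3': [-3, -3, -6, 6, -3]
  After 'div': [-3, -3, -6, -2]
Program A final stack: [-3, -3, -6, -2]

Program B trace:
  After 'push 10': [10]
  After 'push 6': [10, 6]
  After 'push -7': [10, 6, -7]
  After 'over': [10, 6, -7, 6]
  After 'div': [10, 6, -2]
  After 'push -7': [10, 6, -2, -7]
  After 'lt': [10, 6, 0]
  After 'add': [10, 6]
  After 'mod': [4]
  After 'dup': [4, 4]
Program B final stack: [4, 4]
Same: no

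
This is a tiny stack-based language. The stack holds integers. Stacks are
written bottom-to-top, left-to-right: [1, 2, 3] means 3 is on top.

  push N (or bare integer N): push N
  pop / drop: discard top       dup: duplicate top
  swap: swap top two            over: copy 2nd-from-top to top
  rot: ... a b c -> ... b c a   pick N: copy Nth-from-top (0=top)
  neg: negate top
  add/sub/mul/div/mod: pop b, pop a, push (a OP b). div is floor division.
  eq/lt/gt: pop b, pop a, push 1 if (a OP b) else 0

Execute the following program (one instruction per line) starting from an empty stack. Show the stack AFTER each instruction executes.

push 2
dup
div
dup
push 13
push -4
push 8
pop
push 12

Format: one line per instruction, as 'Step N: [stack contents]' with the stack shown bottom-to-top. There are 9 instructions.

Step 1: [2]
Step 2: [2, 2]
Step 3: [1]
Step 4: [1, 1]
Step 5: [1, 1, 13]
Step 6: [1, 1, 13, -4]
Step 7: [1, 1, 13, -4, 8]
Step 8: [1, 1, 13, -4]
Step 9: [1, 1, 13, -4, 12]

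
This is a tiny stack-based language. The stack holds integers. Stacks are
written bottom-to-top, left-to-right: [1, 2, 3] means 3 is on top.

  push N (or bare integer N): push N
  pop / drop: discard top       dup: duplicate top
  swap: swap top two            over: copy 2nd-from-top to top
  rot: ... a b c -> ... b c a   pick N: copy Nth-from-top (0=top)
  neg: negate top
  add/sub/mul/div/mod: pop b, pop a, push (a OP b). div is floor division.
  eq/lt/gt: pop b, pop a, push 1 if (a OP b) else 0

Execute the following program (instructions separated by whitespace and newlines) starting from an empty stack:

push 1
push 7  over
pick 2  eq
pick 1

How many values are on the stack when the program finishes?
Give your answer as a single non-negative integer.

Answer: 4

Derivation:
After 'push 1': stack = [1] (depth 1)
After 'push 7': stack = [1, 7] (depth 2)
After 'over': stack = [1, 7, 1] (depth 3)
After 'pick 2': stack = [1, 7, 1, 1] (depth 4)
After 'eq': stack = [1, 7, 1] (depth 3)
After 'pick 1': stack = [1, 7, 1, 7] (depth 4)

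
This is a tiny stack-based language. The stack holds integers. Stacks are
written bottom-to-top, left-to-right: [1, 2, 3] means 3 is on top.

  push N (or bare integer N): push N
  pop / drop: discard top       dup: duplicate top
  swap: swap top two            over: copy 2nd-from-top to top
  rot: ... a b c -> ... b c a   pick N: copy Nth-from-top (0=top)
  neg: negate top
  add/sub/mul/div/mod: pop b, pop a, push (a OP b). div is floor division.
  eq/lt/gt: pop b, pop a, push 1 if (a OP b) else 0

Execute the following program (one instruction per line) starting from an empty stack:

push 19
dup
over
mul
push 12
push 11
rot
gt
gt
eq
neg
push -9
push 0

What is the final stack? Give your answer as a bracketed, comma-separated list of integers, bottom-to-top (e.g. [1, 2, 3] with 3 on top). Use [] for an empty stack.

After 'push 19': [19]
After 'dup': [19, 19]
After 'over': [19, 19, 19]
After 'mul': [19, 361]
After 'push 12': [19, 361, 12]
After 'push 11': [19, 361, 12, 11]
After 'rot': [19, 12, 11, 361]
After 'gt': [19, 12, 0]
After 'gt': [19, 1]
After 'eq': [0]
After 'neg': [0]
After 'push -9': [0, -9]
After 'push 0': [0, -9, 0]

Answer: [0, -9, 0]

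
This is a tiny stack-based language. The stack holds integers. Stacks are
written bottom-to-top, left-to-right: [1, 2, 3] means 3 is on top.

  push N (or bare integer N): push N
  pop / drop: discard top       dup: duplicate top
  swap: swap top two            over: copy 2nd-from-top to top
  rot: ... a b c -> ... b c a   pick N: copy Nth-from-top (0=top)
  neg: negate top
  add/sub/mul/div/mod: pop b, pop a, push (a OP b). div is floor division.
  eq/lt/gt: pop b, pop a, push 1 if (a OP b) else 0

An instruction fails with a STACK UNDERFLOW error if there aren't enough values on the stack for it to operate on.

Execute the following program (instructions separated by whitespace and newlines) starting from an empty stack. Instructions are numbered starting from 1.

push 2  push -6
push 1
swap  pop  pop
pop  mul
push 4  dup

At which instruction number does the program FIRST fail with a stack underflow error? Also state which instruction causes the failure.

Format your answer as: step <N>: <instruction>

Step 1 ('push 2'): stack = [2], depth = 1
Step 2 ('push -6'): stack = [2, -6], depth = 2
Step 3 ('push 1'): stack = [2, -6, 1], depth = 3
Step 4 ('swap'): stack = [2, 1, -6], depth = 3
Step 5 ('pop'): stack = [2, 1], depth = 2
Step 6 ('pop'): stack = [2], depth = 1
Step 7 ('pop'): stack = [], depth = 0
Step 8 ('mul'): needs 2 value(s) but depth is 0 — STACK UNDERFLOW

Answer: step 8: mul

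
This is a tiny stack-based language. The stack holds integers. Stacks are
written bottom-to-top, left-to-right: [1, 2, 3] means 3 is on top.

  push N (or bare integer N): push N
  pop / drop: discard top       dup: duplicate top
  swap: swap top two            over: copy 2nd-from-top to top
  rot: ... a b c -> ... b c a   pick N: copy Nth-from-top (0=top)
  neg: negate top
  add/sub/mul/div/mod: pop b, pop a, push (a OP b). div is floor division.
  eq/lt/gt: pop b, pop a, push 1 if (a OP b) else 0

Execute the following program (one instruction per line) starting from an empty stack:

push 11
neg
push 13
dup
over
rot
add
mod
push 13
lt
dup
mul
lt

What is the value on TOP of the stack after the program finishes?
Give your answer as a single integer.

Answer: 1

Derivation:
After 'push 11': [11]
After 'neg': [-11]
After 'push 13': [-11, 13]
After 'dup': [-11, 13, 13]
After 'over': [-11, 13, 13, 13]
After 'rot': [-11, 13, 13, 13]
After 'add': [-11, 13, 26]
After 'mod': [-11, 13]
After 'push 13': [-11, 13, 13]
After 'lt': [-11, 0]
After 'dup': [-11, 0, 0]
After 'mul': [-11, 0]
After 'lt': [1]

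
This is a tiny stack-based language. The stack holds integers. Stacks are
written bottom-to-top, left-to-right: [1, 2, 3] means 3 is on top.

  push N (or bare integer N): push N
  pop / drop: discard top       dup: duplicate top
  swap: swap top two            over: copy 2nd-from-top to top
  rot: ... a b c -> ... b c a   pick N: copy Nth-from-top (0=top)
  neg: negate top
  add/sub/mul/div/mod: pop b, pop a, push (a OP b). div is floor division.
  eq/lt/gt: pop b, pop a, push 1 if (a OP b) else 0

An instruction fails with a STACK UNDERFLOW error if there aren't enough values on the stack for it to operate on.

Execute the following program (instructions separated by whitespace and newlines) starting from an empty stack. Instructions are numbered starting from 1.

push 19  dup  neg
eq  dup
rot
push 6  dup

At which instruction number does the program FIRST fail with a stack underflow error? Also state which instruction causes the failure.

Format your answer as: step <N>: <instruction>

Step 1 ('push 19'): stack = [19], depth = 1
Step 2 ('dup'): stack = [19, 19], depth = 2
Step 3 ('neg'): stack = [19, -19], depth = 2
Step 4 ('eq'): stack = [0], depth = 1
Step 5 ('dup'): stack = [0, 0], depth = 2
Step 6 ('rot'): needs 3 value(s) but depth is 2 — STACK UNDERFLOW

Answer: step 6: rot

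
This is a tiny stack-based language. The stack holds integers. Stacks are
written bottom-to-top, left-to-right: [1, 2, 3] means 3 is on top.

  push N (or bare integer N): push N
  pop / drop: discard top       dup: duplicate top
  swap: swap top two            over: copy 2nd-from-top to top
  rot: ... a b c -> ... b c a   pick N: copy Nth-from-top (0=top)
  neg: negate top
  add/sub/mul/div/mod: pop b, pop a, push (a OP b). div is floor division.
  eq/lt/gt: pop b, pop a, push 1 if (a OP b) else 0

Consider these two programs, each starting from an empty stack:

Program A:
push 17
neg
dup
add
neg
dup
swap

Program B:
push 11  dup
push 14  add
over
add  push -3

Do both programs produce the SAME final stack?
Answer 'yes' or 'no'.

Program A trace:
  After 'push 17': [17]
  After 'neg': [-17]
  After 'dup': [-17, -17]
  After 'add': [-34]
  After 'neg': [34]
  After 'dup': [34, 34]
  After 'swap': [34, 34]
Program A final stack: [34, 34]

Program B trace:
  After 'push 11': [11]
  After 'dup': [11, 11]
  After 'push 14': [11, 11, 14]
  After 'add': [11, 25]
  After 'over': [11, 25, 11]
  After 'add': [11, 36]
  After 'push -3': [11, 36, -3]
Program B final stack: [11, 36, -3]
Same: no

Answer: no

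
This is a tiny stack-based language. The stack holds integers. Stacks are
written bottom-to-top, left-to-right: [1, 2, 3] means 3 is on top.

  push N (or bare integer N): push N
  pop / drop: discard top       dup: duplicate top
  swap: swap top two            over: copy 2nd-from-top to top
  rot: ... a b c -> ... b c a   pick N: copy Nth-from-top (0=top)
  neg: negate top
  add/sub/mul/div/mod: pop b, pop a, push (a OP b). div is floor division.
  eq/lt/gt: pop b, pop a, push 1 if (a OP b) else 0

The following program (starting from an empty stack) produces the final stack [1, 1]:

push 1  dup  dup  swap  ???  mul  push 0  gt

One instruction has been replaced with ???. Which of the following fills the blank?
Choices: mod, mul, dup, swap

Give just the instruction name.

Answer: swap

Derivation:
Stack before ???: [1, 1, 1]
Stack after ???:  [1, 1, 1]
Checking each choice:
  mod: produces [0]
  mul: produces [1]
  dup: produces [1, 1, 1]
  swap: MATCH


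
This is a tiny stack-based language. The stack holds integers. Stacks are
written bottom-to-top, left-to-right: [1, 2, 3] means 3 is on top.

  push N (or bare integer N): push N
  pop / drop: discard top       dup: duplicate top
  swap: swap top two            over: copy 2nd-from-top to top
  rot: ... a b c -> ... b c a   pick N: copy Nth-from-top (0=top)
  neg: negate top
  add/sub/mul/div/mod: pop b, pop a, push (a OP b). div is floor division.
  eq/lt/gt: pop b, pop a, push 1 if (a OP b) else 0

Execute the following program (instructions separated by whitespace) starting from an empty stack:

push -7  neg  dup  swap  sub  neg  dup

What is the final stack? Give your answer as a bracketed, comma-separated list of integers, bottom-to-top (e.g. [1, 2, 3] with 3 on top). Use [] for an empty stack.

After 'push -7': [-7]
After 'neg': [7]
After 'dup': [7, 7]
After 'swap': [7, 7]
After 'sub': [0]
After 'neg': [0]
After 'dup': [0, 0]

Answer: [0, 0]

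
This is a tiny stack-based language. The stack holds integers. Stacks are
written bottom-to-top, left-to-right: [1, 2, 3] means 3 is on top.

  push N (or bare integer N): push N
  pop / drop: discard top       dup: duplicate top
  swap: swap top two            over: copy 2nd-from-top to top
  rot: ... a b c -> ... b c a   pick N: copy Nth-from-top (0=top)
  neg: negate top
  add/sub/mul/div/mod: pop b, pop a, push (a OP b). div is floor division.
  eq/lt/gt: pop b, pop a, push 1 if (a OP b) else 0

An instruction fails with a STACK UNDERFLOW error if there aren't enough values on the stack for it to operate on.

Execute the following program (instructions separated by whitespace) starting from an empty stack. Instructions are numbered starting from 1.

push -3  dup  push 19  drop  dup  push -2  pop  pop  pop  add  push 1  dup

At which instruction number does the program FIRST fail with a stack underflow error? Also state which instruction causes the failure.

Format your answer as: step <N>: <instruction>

Step 1 ('push -3'): stack = [-3], depth = 1
Step 2 ('dup'): stack = [-3, -3], depth = 2
Step 3 ('push 19'): stack = [-3, -3, 19], depth = 3
Step 4 ('drop'): stack = [-3, -3], depth = 2
Step 5 ('dup'): stack = [-3, -3, -3], depth = 3
Step 6 ('push -2'): stack = [-3, -3, -3, -2], depth = 4
Step 7 ('pop'): stack = [-3, -3, -3], depth = 3
Step 8 ('pop'): stack = [-3, -3], depth = 2
Step 9 ('pop'): stack = [-3], depth = 1
Step 10 ('add'): needs 2 value(s) but depth is 1 — STACK UNDERFLOW

Answer: step 10: add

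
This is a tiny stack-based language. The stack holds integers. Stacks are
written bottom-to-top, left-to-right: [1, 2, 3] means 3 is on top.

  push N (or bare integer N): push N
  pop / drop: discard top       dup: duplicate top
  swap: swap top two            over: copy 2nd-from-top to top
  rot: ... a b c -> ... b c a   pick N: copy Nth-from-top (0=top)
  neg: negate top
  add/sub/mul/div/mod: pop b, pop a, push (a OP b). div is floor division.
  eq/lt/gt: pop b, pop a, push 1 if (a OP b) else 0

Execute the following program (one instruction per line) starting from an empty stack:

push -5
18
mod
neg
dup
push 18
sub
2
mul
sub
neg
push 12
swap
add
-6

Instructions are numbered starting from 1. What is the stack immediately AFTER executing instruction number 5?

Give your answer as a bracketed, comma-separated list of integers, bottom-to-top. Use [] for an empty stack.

Answer: [-13, -13]

Derivation:
Step 1 ('push -5'): [-5]
Step 2 ('18'): [-5, 18]
Step 3 ('mod'): [13]
Step 4 ('neg'): [-13]
Step 5 ('dup'): [-13, -13]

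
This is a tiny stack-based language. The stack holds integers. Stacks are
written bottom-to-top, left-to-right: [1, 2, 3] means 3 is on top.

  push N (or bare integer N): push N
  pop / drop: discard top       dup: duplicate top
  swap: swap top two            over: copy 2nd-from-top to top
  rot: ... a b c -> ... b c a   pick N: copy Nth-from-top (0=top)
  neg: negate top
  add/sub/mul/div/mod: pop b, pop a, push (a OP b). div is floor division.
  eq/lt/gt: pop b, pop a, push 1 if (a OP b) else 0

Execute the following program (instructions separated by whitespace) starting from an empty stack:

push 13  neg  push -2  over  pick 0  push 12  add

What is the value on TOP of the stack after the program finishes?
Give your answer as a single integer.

After 'push 13': [13]
After 'neg': [-13]
After 'push -2': [-13, -2]
After 'over': [-13, -2, -13]
After 'pick 0': [-13, -2, -13, -13]
After 'push 12': [-13, -2, -13, -13, 12]
After 'add': [-13, -2, -13, -1]

Answer: -1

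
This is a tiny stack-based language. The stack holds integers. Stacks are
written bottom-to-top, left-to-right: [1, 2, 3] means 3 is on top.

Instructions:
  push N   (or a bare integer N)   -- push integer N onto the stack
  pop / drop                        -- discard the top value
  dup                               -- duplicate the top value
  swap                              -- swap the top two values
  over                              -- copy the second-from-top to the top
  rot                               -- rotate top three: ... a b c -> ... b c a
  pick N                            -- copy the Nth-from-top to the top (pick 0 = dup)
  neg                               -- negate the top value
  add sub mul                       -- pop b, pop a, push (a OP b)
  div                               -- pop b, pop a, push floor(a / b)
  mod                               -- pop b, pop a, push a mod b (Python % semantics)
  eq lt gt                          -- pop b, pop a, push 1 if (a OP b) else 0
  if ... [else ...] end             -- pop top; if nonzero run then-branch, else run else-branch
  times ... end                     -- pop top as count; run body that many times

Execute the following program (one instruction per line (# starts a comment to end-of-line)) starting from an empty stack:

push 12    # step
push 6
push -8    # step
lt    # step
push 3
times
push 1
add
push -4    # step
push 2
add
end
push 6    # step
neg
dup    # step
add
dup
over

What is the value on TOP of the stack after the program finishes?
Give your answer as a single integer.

After 'push 12': [12]
After 'push 6': [12, 6]
After 'push -8': [12, 6, -8]
After 'lt': [12, 0]
After 'push 3': [12, 0, 3]
After 'times': [12, 0]
After 'push 1': [12, 0, 1]
After 'add': [12, 1]
After 'push -4': [12, 1, -4]
After 'push 2': [12, 1, -4, 2]
  ...
After 'add': [12, 1, -1, -1]
After 'push -4': [12, 1, -1, -1, -4]
After 'push 2': [12, 1, -1, -1, -4, 2]
After 'add': [12, 1, -1, -1, -2]
After 'push 6': [12, 1, -1, -1, -2, 6]
After 'neg': [12, 1, -1, -1, -2, -6]
After 'dup': [12, 1, -1, -1, -2, -6, -6]
After 'add': [12, 1, -1, -1, -2, -12]
After 'dup': [12, 1, -1, -1, -2, -12, -12]
After 'over': [12, 1, -1, -1, -2, -12, -12, -12]

Answer: -12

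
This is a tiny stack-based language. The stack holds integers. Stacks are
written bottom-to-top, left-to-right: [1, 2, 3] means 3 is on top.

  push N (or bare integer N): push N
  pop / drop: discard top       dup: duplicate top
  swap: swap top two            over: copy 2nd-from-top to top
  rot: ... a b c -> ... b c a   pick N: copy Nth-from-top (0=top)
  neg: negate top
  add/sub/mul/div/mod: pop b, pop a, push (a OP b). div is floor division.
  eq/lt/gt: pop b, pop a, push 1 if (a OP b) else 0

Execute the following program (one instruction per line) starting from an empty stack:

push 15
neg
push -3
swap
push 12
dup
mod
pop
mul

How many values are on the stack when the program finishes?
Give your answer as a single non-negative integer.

After 'push 15': stack = [15] (depth 1)
After 'neg': stack = [-15] (depth 1)
After 'push -3': stack = [-15, -3] (depth 2)
After 'swap': stack = [-3, -15] (depth 2)
After 'push 12': stack = [-3, -15, 12] (depth 3)
After 'dup': stack = [-3, -15, 12, 12] (depth 4)
After 'mod': stack = [-3, -15, 0] (depth 3)
After 'pop': stack = [-3, -15] (depth 2)
After 'mul': stack = [45] (depth 1)

Answer: 1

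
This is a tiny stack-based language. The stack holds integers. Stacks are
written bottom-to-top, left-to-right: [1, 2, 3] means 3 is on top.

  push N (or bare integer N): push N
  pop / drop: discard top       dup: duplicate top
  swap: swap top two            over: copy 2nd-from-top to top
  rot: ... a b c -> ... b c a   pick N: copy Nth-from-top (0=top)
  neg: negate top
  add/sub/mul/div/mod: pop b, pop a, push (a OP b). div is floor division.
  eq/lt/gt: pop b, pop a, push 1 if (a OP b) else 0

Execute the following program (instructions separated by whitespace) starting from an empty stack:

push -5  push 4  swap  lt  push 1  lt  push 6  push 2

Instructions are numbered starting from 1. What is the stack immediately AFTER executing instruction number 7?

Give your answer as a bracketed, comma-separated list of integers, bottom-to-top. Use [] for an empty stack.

Answer: [1, 6]

Derivation:
Step 1 ('push -5'): [-5]
Step 2 ('push 4'): [-5, 4]
Step 3 ('swap'): [4, -5]
Step 4 ('lt'): [0]
Step 5 ('push 1'): [0, 1]
Step 6 ('lt'): [1]
Step 7 ('push 6'): [1, 6]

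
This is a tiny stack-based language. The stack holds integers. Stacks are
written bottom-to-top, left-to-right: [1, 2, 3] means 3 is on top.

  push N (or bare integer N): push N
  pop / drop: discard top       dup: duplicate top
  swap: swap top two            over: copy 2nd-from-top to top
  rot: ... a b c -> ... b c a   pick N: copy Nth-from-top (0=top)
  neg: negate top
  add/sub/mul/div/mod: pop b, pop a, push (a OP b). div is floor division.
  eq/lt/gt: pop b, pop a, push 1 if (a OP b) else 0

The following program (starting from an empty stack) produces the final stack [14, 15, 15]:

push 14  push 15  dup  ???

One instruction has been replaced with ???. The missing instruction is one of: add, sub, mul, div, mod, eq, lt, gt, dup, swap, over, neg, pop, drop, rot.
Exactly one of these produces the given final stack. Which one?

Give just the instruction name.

Answer: swap

Derivation:
Stack before ???: [14, 15, 15]
Stack after ???:  [14, 15, 15]
The instruction that transforms [14, 15, 15] -> [14, 15, 15] is: swap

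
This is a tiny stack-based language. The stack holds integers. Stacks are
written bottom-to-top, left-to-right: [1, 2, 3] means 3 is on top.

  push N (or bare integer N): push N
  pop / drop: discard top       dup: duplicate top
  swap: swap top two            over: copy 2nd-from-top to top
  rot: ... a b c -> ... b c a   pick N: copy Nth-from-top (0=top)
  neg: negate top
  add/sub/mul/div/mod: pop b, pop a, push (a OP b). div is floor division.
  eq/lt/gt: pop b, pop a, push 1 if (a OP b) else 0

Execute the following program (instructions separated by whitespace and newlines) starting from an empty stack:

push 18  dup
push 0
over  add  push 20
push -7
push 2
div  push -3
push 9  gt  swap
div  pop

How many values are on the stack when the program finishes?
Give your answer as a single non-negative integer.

After 'push 18': stack = [18] (depth 1)
After 'dup': stack = [18, 18] (depth 2)
After 'push 0': stack = [18, 18, 0] (depth 3)
After 'over': stack = [18, 18, 0, 18] (depth 4)
After 'add': stack = [18, 18, 18] (depth 3)
After 'push 20': stack = [18, 18, 18, 20] (depth 4)
After 'push -7': stack = [18, 18, 18, 20, -7] (depth 5)
After 'push 2': stack = [18, 18, 18, 20, -7, 2] (depth 6)
After 'div': stack = [18, 18, 18, 20, -4] (depth 5)
After 'push -3': stack = [18, 18, 18, 20, -4, -3] (depth 6)
After 'push 9': stack = [18, 18, 18, 20, -4, -3, 9] (depth 7)
After 'gt': stack = [18, 18, 18, 20, -4, 0] (depth 6)
After 'swap': stack = [18, 18, 18, 20, 0, -4] (depth 6)
After 'div': stack = [18, 18, 18, 20, 0] (depth 5)
After 'pop': stack = [18, 18, 18, 20] (depth 4)

Answer: 4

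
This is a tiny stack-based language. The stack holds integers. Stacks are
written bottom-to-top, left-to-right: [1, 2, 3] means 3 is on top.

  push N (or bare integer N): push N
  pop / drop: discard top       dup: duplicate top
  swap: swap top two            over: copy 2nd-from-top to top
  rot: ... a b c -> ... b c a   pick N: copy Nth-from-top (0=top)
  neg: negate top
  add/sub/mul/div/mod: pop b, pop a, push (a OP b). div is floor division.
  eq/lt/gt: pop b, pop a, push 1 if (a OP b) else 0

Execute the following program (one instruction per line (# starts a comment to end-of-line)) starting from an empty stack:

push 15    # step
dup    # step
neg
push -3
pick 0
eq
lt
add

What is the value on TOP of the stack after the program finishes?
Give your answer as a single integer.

Answer: 16

Derivation:
After 'push 15': [15]
After 'dup': [15, 15]
After 'neg': [15, -15]
After 'push -3': [15, -15, -3]
After 'pick 0': [15, -15, -3, -3]
After 'eq': [15, -15, 1]
After 'lt': [15, 1]
After 'add': [16]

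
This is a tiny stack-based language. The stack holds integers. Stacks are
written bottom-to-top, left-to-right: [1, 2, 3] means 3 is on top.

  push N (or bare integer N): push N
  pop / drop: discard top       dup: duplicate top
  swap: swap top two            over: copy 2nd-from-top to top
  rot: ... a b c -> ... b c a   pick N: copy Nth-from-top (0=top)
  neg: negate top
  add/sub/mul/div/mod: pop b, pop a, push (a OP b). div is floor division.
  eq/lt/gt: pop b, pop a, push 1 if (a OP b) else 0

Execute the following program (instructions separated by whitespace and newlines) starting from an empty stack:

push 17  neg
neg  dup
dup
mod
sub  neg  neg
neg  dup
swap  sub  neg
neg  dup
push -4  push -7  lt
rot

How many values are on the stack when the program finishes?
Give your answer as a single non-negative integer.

Answer: 3

Derivation:
After 'push 17': stack = [17] (depth 1)
After 'neg': stack = [-17] (depth 1)
After 'neg': stack = [17] (depth 1)
After 'dup': stack = [17, 17] (depth 2)
After 'dup': stack = [17, 17, 17] (depth 3)
After 'mod': stack = [17, 0] (depth 2)
After 'sub': stack = [17] (depth 1)
After 'neg': stack = [-17] (depth 1)
After 'neg': stack = [17] (depth 1)
After 'neg': stack = [-17] (depth 1)
After 'dup': stack = [-17, -17] (depth 2)
After 'swap': stack = [-17, -17] (depth 2)
After 'sub': stack = [0] (depth 1)
After 'neg': stack = [0] (depth 1)
After 'neg': stack = [0] (depth 1)
After 'dup': stack = [0, 0] (depth 2)
After 'push -4': stack = [0, 0, -4] (depth 3)
After 'push -7': stack = [0, 0, -4, -7] (depth 4)
After 'lt': stack = [0, 0, 0] (depth 3)
After 'rot': stack = [0, 0, 0] (depth 3)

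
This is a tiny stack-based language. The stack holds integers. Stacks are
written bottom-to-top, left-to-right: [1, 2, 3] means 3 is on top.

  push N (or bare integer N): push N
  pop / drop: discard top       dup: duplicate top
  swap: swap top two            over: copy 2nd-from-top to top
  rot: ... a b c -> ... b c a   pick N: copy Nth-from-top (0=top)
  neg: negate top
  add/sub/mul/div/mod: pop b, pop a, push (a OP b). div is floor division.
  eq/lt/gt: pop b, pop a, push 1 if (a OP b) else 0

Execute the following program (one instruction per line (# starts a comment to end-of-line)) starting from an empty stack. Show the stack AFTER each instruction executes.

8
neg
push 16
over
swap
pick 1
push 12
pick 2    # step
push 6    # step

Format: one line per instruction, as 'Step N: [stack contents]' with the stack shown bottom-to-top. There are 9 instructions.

Step 1: [8]
Step 2: [-8]
Step 3: [-8, 16]
Step 4: [-8, 16, -8]
Step 5: [-8, -8, 16]
Step 6: [-8, -8, 16, -8]
Step 7: [-8, -8, 16, -8, 12]
Step 8: [-8, -8, 16, -8, 12, 16]
Step 9: [-8, -8, 16, -8, 12, 16, 6]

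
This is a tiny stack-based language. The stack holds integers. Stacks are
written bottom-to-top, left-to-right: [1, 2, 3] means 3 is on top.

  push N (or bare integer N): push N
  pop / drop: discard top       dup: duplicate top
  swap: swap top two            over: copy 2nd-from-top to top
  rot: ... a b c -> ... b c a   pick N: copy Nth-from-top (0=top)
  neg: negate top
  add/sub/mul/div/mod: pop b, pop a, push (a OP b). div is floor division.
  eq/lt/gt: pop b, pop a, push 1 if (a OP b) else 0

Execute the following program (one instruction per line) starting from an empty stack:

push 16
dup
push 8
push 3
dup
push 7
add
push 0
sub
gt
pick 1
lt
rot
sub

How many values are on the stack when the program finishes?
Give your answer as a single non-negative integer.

Answer: 3

Derivation:
After 'push 16': stack = [16] (depth 1)
After 'dup': stack = [16, 16] (depth 2)
After 'push 8': stack = [16, 16, 8] (depth 3)
After 'push 3': stack = [16, 16, 8, 3] (depth 4)
After 'dup': stack = [16, 16, 8, 3, 3] (depth 5)
After 'push 7': stack = [16, 16, 8, 3, 3, 7] (depth 6)
After 'add': stack = [16, 16, 8, 3, 10] (depth 5)
After 'push 0': stack = [16, 16, 8, 3, 10, 0] (depth 6)
After 'sub': stack = [16, 16, 8, 3, 10] (depth 5)
After 'gt': stack = [16, 16, 8, 0] (depth 4)
After 'pick 1': stack = [16, 16, 8, 0, 8] (depth 5)
After 'lt': stack = [16, 16, 8, 1] (depth 4)
After 'rot': stack = [16, 8, 1, 16] (depth 4)
After 'sub': stack = [16, 8, -15] (depth 3)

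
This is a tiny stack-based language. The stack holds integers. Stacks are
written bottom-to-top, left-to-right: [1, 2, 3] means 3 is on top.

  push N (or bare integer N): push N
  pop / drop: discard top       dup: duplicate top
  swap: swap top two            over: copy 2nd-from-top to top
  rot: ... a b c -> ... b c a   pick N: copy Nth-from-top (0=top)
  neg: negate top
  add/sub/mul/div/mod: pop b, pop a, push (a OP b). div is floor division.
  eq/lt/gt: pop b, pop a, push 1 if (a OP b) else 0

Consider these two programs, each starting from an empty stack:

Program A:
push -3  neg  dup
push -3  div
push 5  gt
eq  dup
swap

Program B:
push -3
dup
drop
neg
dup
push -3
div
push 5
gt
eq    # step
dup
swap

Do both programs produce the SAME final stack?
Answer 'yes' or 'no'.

Answer: yes

Derivation:
Program A trace:
  After 'push -3': [-3]
  After 'neg': [3]
  After 'dup': [3, 3]
  After 'push -3': [3, 3, -3]
  After 'div': [3, -1]
  After 'push 5': [3, -1, 5]
  After 'gt': [3, 0]
  After 'eq': [0]
  After 'dup': [0, 0]
  After 'swap': [0, 0]
Program A final stack: [0, 0]

Program B trace:
  After 'push -3': [-3]
  After 'dup': [-3, -3]
  After 'drop': [-3]
  After 'neg': [3]
  After 'dup': [3, 3]
  After 'push -3': [3, 3, -3]
  After 'div': [3, -1]
  After 'push 5': [3, -1, 5]
  After 'gt': [3, 0]
  After 'eq': [0]
  After 'dup': [0, 0]
  After 'swap': [0, 0]
Program B final stack: [0, 0]
Same: yes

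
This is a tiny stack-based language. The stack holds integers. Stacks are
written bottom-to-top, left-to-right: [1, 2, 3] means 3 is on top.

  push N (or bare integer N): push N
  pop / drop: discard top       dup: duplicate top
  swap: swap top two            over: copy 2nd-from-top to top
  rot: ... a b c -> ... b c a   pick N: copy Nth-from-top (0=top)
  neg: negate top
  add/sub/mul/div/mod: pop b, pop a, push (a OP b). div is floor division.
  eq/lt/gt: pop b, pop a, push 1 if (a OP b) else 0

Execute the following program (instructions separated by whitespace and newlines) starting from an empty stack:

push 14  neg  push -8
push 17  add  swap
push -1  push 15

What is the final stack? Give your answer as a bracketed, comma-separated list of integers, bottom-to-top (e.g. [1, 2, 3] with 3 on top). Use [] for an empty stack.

Answer: [9, -14, -1, 15]

Derivation:
After 'push 14': [14]
After 'neg': [-14]
After 'push -8': [-14, -8]
After 'push 17': [-14, -8, 17]
After 'add': [-14, 9]
After 'swap': [9, -14]
After 'push -1': [9, -14, -1]
After 'push 15': [9, -14, -1, 15]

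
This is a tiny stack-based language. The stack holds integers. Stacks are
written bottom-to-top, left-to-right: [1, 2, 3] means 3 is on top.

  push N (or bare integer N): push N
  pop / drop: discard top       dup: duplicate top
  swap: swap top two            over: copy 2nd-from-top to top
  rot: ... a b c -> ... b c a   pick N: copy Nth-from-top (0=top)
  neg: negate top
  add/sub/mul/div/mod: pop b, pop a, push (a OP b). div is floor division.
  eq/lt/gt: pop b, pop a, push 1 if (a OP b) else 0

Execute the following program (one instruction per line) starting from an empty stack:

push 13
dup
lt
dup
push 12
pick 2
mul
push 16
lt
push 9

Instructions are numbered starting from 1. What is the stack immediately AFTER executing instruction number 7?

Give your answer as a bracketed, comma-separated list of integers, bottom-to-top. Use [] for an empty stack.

Answer: [0, 0, 0]

Derivation:
Step 1 ('push 13'): [13]
Step 2 ('dup'): [13, 13]
Step 3 ('lt'): [0]
Step 4 ('dup'): [0, 0]
Step 5 ('push 12'): [0, 0, 12]
Step 6 ('pick 2'): [0, 0, 12, 0]
Step 7 ('mul'): [0, 0, 0]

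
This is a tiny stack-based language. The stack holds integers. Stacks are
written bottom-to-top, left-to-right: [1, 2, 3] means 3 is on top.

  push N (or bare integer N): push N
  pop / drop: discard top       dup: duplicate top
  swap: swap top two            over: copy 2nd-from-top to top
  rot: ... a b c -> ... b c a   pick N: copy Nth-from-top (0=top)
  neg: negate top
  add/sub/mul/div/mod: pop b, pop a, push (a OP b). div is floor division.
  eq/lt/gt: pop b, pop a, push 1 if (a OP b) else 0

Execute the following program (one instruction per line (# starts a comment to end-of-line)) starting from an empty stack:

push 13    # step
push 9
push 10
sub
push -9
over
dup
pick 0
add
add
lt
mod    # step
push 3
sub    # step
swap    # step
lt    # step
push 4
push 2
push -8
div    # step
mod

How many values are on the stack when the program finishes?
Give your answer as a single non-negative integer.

After 'push 13': stack = [13] (depth 1)
After 'push 9': stack = [13, 9] (depth 2)
After 'push 10': stack = [13, 9, 10] (depth 3)
After 'sub': stack = [13, -1] (depth 2)
After 'push -9': stack = [13, -1, -9] (depth 3)
After 'over': stack = [13, -1, -9, -1] (depth 4)
After 'dup': stack = [13, -1, -9, -1, -1] (depth 5)
After 'pick 0': stack = [13, -1, -9, -1, -1, -1] (depth 6)
After 'add': stack = [13, -1, -9, -1, -2] (depth 5)
After 'add': stack = [13, -1, -9, -3] (depth 4)
  ...
After 'mod': stack = [13, 0] (depth 2)
After 'push 3': stack = [13, 0, 3] (depth 3)
After 'sub': stack = [13, -3] (depth 2)
After 'swap': stack = [-3, 13] (depth 2)
After 'lt': stack = [1] (depth 1)
After 'push 4': stack = [1, 4] (depth 2)
After 'push 2': stack = [1, 4, 2] (depth 3)
After 'push -8': stack = [1, 4, 2, -8] (depth 4)
After 'div': stack = [1, 4, -1] (depth 3)
After 'mod': stack = [1, 0] (depth 2)

Answer: 2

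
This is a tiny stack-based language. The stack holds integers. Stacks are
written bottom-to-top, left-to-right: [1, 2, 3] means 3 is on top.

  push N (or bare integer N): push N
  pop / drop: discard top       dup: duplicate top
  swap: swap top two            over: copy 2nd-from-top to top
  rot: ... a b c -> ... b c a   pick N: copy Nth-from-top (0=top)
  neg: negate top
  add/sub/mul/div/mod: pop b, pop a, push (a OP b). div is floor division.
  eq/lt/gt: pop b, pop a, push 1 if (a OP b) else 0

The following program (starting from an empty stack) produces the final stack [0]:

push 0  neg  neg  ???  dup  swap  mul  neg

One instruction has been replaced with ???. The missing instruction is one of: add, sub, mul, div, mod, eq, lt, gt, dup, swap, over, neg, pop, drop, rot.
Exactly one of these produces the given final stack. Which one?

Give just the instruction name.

Answer: neg

Derivation:
Stack before ???: [0]
Stack after ???:  [0]
The instruction that transforms [0] -> [0] is: neg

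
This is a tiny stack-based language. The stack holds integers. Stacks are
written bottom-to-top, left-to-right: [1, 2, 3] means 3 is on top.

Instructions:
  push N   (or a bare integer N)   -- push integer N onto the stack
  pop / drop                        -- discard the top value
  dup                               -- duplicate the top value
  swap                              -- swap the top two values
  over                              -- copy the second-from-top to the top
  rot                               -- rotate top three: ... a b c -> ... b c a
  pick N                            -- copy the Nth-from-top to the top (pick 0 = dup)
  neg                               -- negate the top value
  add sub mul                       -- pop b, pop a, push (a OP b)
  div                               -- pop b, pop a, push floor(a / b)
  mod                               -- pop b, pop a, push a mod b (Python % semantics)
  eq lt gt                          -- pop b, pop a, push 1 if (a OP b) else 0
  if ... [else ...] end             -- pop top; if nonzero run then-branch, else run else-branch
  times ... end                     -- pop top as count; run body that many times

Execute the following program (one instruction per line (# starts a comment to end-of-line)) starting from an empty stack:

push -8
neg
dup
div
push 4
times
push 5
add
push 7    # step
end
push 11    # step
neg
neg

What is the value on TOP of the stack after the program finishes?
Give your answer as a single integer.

Answer: 11

Derivation:
After 'push -8': [-8]
After 'neg': [8]
After 'dup': [8, 8]
After 'div': [1]
After 'push 4': [1, 4]
After 'times': [1]
After 'push 5': [1, 5]
After 'add': [6]
After 'push 7': [6, 7]
After 'push 5': [6, 7, 5]
  ...
After 'push 7': [6, 12, 7]
After 'push 5': [6, 12, 7, 5]
After 'add': [6, 12, 12]
After 'push 7': [6, 12, 12, 7]
After 'push 5': [6, 12, 12, 7, 5]
After 'add': [6, 12, 12, 12]
After 'push 7': [6, 12, 12, 12, 7]
After 'push 11': [6, 12, 12, 12, 7, 11]
After 'neg': [6, 12, 12, 12, 7, -11]
After 'neg': [6, 12, 12, 12, 7, 11]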